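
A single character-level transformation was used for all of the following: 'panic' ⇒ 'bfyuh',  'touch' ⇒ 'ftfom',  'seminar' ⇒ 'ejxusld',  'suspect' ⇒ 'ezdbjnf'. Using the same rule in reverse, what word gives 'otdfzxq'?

costume

The shifts repeat in a cycle of length 3: positions 0,1,… shift by +12, +5, +11, then the pattern repeats.
Decoding otdfzxq: o−12=c, t−5=o, d−11=s, f−12=t, z−5=u, x−11=m, q−12=e.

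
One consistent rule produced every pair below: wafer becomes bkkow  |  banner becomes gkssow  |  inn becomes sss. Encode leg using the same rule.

The shift depends on letter class: consonant w→b is +5, but vowel a→k is +10. Two shifts are in play — +10 for a/e/i/o/u, +5 for every other letter.
On leg: l(cons)+5=q, e(vowel)+10=o, g(cons)+5=l.

qol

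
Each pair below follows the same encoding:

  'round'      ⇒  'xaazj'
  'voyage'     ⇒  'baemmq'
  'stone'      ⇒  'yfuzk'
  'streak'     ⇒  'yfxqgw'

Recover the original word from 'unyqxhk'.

Shifts by position in round: pos 0: r→x (+6), pos 1: o→a (+12), pos 2: u→a (+6), pos 3: n→z (+12) — repeating every 2. A repeating key of period 2 is used — shifts +6, +12 over and over.
Decoding unyqxhk: u−6=o, n−12=b, y−6=s, q−12=e, x−6=r, h−12=v, k−6=e.

observe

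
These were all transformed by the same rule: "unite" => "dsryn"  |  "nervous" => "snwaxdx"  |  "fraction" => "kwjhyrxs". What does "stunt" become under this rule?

The shift depends on letter class: consonant n→s is +5, but vowel u→d is +9. Two shifts are in play — +9 for a/e/i/o/u, +5 for every other letter.
Applying it to stunt: s(cons)+5=x, t(cons)+5=y, u(vowel)+9=d, n(cons)+5=s, t(cons)+5=y.

xydsy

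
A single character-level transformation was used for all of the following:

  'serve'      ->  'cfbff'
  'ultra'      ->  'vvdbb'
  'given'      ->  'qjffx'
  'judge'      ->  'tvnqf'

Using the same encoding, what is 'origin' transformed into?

pbjqjx

The shift depends on letter class: consonant s→c is +10, but vowel e→f is +1. The rule splits by letter class: vowels +1, consonants +10.
Applying it to origin: o(vowel)+1=p, r(cons)+10=b, i(vowel)+1=j, g(cons)+10=q, i(vowel)+1=j, n(cons)+10=x.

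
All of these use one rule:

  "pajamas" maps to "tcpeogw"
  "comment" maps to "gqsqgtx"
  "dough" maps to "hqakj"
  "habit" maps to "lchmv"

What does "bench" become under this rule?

fgtgj

It's a Vigenère-style cipher with numeric key [4,2,6]: position i shifts by key[i mod 3].
Applying it to bench: b+4=f, e+2=g, n+6=t, c+4=g, h+2=j.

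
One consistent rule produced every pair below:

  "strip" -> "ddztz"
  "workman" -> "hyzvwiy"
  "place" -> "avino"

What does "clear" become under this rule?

It's a Vigenère-style cipher with numeric key [11,10,8]: position i shifts by key[i mod 3].
For clear: c+11=n, l+10=v, e+8=m, a+11=l, r+10=b.

nvmlb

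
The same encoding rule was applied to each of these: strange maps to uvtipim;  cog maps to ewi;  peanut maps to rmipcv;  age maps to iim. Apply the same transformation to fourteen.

hwctvmmp

The shift depends on letter class: consonant s→u is +2, but vowel a→i is +8. Two shifts are in play — +8 for a/e/i/o/u, +2 for every other letter.
On fourteen: f(cons)+2=h, o(vowel)+8=w, u(vowel)+8=c, r(cons)+2=t, t(cons)+2=v, e(vowel)+8=m, e(vowel)+8=m, n(cons)+2=p.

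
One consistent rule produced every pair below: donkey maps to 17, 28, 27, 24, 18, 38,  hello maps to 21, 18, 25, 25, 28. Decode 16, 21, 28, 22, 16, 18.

d is letter #4 and maps to 17: an offset of 13. Each letter is replaced by its alphabet position (a=1..z=26) + 13.
Reversing it on 16, 21, 28, 22, 16, 18: 16→(16−13)÷1=3=c, 21→(21−13)÷1=8=h, 28→(28−13)÷1=15=o, 22→(22−13)÷1=9=i, 16→(16−13)÷1=3=c, 18→(18−13)÷1=5=e.

choice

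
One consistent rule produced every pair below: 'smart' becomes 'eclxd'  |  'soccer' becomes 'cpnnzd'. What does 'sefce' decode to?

truth

The output letters match the input read backwards, each shifted +11: smart reversed is trams. Read the word backwards and shift each letter +11.
Undoing it on sefce: shift back: s−11=h, e−11=t, f−11=u, c−11=r, e−11=t → hturt; then reverse → truth.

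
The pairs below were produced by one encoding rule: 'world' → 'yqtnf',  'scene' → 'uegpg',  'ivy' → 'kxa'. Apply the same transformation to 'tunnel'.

Compare letters: w→y is +2, o→q is +2, r→t is +2 — a constant shift. Every letter moves 2 places later in the alphabet, wrapping around z→a.
Applying it to tunnel: t+2=v, u+2=w, n+2=p, n+2=p, e+2=g, l+2=n.

vwppgn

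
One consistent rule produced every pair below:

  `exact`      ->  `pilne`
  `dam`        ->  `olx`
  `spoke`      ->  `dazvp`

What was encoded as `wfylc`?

lunar

Compare letters: e→p is +11, x→i is +11, a→l is +11 — a constant shift. It's a constant shift of +11 (ROT11).
Decoding wfylc: w−11=l, f−11=u, y−11=n, l−11=a, c−11=r.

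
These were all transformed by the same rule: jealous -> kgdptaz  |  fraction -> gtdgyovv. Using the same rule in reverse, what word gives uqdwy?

toast

In jealous: j→k is +1, e→g is +2, a→d is +3, l→p is +4 — the shift increases by 1 each position. Letter i (0-indexed) is shifted by i+1, so successive shifts are 1, 2, 3, ….
Reversing it on uqdwy: u−1=t, q−2=o, d−3=a, w−4=s, y−5=t.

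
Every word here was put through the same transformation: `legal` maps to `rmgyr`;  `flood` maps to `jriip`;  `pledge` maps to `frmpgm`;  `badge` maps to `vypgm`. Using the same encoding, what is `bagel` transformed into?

vygmr

l(11)→r(17) and e(4)→m(12) fit y≡23x+24 (mod 26); the inverse of 23 mod 26 is 17. Each letter's alphabet position (a=0..z=25) is mapped through 23·x+24 mod 26 — an affine cipher.
On bagel: b(1)→23·1+24≡21=v; a(0)→23·0+24≡24=y; g(6)→23·6+24≡6=g; e(4)→23·4+24≡12=m; l(11)→23·11+24≡17=r (all mod 26).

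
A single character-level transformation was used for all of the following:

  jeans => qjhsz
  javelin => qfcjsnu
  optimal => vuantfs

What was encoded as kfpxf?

Shifts by position in jeans: pos 0: j→q (+7), pos 1: e→j (+5), pos 2: a→h (+7), pos 3: n→s (+5) — repeating every 2. It's a Vigenère-style cipher with numeric key [7,5]: position i shifts by key[i mod 2].
Undoing it on kfpxf: k−7=d, f−5=a, p−7=i, x−5=s, f−7=y.

daisy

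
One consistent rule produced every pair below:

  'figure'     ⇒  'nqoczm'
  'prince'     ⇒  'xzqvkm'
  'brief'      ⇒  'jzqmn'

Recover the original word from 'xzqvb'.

print

Compare letters: f→n is +8, i→q is +8, g→o is +8 — a constant shift. This is a Caesar cipher with shift 8.
Undoing it on xzqvb: x−8=p, z−8=r, q−8=i, v−8=n, b−8=t.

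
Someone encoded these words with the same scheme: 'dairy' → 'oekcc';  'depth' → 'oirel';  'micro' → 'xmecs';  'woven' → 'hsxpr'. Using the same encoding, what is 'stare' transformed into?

dxcci

It's a Vigenère-style cipher with numeric key [11,4,2]: position i shifts by key[i mod 3].
For stare: s+11=d, t+4=x, a+2=c, r+11=c, e+4=i.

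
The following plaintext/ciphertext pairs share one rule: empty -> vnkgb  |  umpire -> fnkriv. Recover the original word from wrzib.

Each pair mirrors across the alphabet (e↔v, m↔n, p↔k): positions sum to 25. Each letter is replaced by its mirror in the alphabet: a↔z, b↔y, c↔x, and so on (the Atbash cipher).
Reversing it on wrzib: w↔d, r↔i, z↔a, i↔r, b↔y.

diary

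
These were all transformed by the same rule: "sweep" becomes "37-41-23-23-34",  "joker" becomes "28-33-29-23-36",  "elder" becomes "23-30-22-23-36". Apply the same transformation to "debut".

s is letter #19 and maps to 37: an offset of 18. Each letter is replaced by its alphabet position (a=1..z=26) + 18.
Applying it to debut: d=4→22, e=5→23, b=2→20, u=21→39, t=20→38.

22-23-20-39-38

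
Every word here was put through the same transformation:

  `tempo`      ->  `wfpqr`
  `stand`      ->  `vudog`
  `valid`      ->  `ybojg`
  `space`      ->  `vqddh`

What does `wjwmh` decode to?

A repeating key of period 2 is used — shifts +3, +1 over and over.
Undoing it on wjwmh: w−3=t, j−1=i, w−3=t, m−1=l, h−3=e.

title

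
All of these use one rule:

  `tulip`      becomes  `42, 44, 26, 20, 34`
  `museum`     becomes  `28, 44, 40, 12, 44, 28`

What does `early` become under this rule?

12, 4, 38, 26, 52

t(#20)→42 and u(#21)→44: differences scale by 2, so n = 2·pos + 2. The formula is n = 2×(alphabet index, a=1) + 2.
For early: e=5→12, a=1→4, r=18→38, l=12→26, y=25→52.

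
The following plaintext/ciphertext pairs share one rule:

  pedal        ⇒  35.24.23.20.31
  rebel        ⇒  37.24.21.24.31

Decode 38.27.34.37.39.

short

p is letter #16 and maps to 35: an offset of 19. The number is (letter's place in the alphabet, a=1) + 19.
Reversing it on 38.27.34.37.39: 38→(38−19)÷1=19=s, 27→(27−19)÷1=8=h, 34→(34−19)÷1=15=o, 37→(37−19)÷1=18=r, 39→(39−19)÷1=20=t.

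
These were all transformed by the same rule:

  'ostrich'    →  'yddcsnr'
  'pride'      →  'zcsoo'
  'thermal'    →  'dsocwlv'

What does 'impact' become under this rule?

Shifts by position in ostrich: pos 0: o→y (+10), pos 1: s→d (+11), pos 2: t→d (+10), pos 3: r→c (+11) — repeating every 2. It's a Vigenère-style cipher with numeric key [10,11]: position i shifts by key[i mod 2].
On impact: i+10=s, m+11=x, p+10=z, a+11=l, c+10=m, t+11=e.

sxzlme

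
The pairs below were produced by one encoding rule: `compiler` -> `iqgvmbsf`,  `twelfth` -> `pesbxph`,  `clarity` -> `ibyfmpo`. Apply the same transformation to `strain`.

c(2)→i(8) and o(14)→q(16) fit y≡5x+24 (mod 26); the inverse of 5 mod 26 is 21. Treating letters as 0–25, the rule is x ↦ 5x + 24 (mod 26).
Applying it to strain: s(18)→5·18+24≡10=k; t(19)→5·19+24≡15=p; r(17)→5·17+24≡5=f; a(0)→5·0+24≡24=y; i(8)→5·8+24≡12=m; n(13)→5·13+24≡11=l (all mod 26).

kpfyml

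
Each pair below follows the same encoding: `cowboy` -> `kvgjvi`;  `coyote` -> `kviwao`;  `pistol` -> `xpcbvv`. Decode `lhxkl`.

dance

It's a Vigenère-style cipher with numeric key [8,7,10]: position i shifts by key[i mod 3].
Reversing it on lhxkl: l−8=d, h−7=a, x−10=n, k−8=c, l−7=e.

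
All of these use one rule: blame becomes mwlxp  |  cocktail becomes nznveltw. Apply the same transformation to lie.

wtp

Compare letters: b→m is +11, l→w is +11, a→l is +11 — a constant shift. Each letter is shifted forward by 11 in the alphabet (a Caesar shift of +11).
For lie: l+11=w, i+11=t, e+11=p.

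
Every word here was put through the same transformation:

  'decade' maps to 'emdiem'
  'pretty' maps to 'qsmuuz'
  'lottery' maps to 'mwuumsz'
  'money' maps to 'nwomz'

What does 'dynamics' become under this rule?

ezoinqdt

The shift depends on letter class: consonant d→e is +1, but vowel e→m is +8. Vowels shift forward by 8 and consonants shift forward by 1.
On dynamics: d(cons)+1=e, y(cons)+1=z, n(cons)+1=o, a(vowel)+8=i, m(cons)+1=n, i(vowel)+8=q, c(cons)+1=d, s(cons)+1=t.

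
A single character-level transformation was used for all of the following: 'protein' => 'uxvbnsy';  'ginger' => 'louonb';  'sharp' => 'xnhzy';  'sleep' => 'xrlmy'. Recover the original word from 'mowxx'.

hippo

In protein: p→u is +5, r→x is +6, o→v is +7, t→b is +8 — the shift increases by 1 each position. Letter i (0-indexed) is shifted by i+5, so successive shifts are 5, 6, 7, ….
Reversing it on mowxx: m−5=h, o−6=i, w−7=p, x−8=p, x−9=o.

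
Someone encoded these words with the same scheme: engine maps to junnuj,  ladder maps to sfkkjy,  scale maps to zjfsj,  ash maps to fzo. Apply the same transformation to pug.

wzn

The shift depends on letter class: consonant n→u is +7, but vowel e→j is +5. The rule splits by letter class: vowels +5, consonants +7.
Applying it to pug: p(cons)+7=w, u(vowel)+5=z, g(cons)+7=n.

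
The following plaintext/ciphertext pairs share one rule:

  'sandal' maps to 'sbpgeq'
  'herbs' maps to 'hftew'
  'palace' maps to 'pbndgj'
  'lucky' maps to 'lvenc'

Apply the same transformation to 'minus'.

mjpxw

In sandal: s→s is +0, a→b is +1, n→p is +2, d→g is +3 — the shift increases by 1 each position. Letter i (0-indexed) is shifted by i+0, so successive shifts are 0, 1, 2, ….
On minus: m+0=m, i+1=j, n+2=p, u+3=x, s+4=w.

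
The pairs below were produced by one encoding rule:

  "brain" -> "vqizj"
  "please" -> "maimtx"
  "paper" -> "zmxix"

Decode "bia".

sat

The word is reversed, then every letter is shifted forward by 8.
Reversing it on bia: shift back: b−8=t, i−8=a, a−8=s → tas; then reverse → sat.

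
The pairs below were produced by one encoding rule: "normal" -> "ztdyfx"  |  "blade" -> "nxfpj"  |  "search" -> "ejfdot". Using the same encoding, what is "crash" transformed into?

The shift depends on letter class: consonant n→z is +12, but vowel o→t is +5. Vowels shift forward by 5 and consonants shift forward by 12.
On crash: c(cons)+12=o, r(cons)+12=d, a(vowel)+5=f, s(cons)+12=e, h(cons)+12=t.

odfet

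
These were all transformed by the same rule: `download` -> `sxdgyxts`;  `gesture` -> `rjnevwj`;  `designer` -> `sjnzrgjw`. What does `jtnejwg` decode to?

d(3)→s(18) and o(14)→x(23) fit y≡17x+19 (mod 26); the inverse of 17 mod 26 is 23. Treating letters as 0–25, the rule is x ↦ 17x + 19 (mod 26).
Reversing it on jtnejwg: j(9)→23·(9−19)≡4=e; t(19)→23·(19−19)≡0=a; n(13)→23·(13−19)≡18=s; e(4)→23·(4−19)≡19=t; j(9)→23·(9−19)≡4=e; w(22)→23·(22−19)≡17=r; g(6)→23·(6−19)≡13=n (all mod 26).

eastern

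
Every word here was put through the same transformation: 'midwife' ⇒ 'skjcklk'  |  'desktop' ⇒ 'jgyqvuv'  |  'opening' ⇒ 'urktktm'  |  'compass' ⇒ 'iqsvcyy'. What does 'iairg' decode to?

cycle

Shifts by position in midwife: pos 0: m→s (+6), pos 1: i→k (+2), pos 2: d→j (+6), pos 3: w→c (+6), pos 4: i→k (+2), pos 5: f→l (+6) — repeating every 3. A repeating key of period 3 is used — shifts +6, +2, +6 over and over.
Decoding iairg: i−6=c, a−2=y, i−6=c, r−6=l, g−2=e.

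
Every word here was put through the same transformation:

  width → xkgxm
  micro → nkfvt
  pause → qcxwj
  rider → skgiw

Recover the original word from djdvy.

chart

In width: w→x is +1, i→k is +2, d→g is +3, t→x is +4 — the shift increases by 1 each position. Each letter shifts forward by (position + 1), i.e. 1, 2, 3, … — the shift grows by one for each successive letter.
Reversing it on djdvy: d−1=c, j−2=h, d−3=a, v−4=r, y−5=t.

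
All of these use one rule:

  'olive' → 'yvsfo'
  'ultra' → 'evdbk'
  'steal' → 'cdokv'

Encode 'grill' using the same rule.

Compare letters: o→y is +10, l→v is +10, i→s is +10 — a constant shift. This is a Caesar cipher with shift 10.
For grill: g+10=q, r+10=b, i+10=s, l+10=v, l+10=v.

qbsvv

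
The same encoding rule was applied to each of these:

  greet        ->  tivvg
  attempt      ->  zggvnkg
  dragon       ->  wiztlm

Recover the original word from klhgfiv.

posture

Each pair mirrors across the alphabet (g↔t, r↔i, e↔v): positions sum to 25. Each letter is replaced by its mirror in the alphabet: a↔z, b↔y, c↔x, and so on (the Atbash cipher).
Undoing it on klhgfiv: k↔p, l↔o, h↔s, g↔t, f↔u, i↔r, v↔e.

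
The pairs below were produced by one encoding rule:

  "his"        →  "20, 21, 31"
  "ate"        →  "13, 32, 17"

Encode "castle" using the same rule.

15, 13, 31, 32, 24, 17

h is letter #8 and maps to 20: an offset of 12. The number is (letter's place in the alphabet, a=1) + 12.
For castle: c=3→15, a=1→13, s=19→31, t=20→32, l=12→24, e=5→17.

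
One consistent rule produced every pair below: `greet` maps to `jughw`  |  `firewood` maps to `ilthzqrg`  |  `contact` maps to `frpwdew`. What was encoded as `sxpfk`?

punch

It's a Vigenère-style cipher with numeric key [3,3,2]: position i shifts by key[i mod 3].
Undoing it on sxpfk: s−3=p, x−3=u, p−2=n, f−3=c, k−3=h.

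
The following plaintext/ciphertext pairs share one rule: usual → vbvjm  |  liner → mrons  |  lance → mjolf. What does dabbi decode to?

The shifts repeat in a cycle of length 2: positions 0,1,… shift by +1, +9, then the pattern repeats.
Reversing it on dabbi: d−1=c, a−9=r, b−1=a, b−9=s, i−1=h.

crash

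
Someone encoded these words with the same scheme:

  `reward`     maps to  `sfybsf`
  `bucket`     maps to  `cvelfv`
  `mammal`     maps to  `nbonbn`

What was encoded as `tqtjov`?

A repeating key of period 3 is used — shifts +1, +1, +2 over and over.
Undoing it on tqtjov: t−1=s, q−1=p, t−2=r, j−1=i, o−1=n, v−2=t.

sprint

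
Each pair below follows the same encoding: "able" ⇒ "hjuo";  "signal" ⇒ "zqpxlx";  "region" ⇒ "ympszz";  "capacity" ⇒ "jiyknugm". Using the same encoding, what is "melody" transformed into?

In able: a→h is +7, b→j is +8, l→u is +9, e→o is +10 — the shift increases by 1 each position. Letter i (0-indexed) is shifted by i+7, so successive shifts are 7, 8, 9, ….
On melody: m+7=t, e+8=m, l+9=u, o+10=y, d+11=o, y+12=k.

tmuyok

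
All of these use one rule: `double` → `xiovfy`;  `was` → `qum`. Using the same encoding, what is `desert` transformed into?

xymyln

Each letter is shifted forward by 20 in the alphabet (a Caesar shift of +20).
On desert: d+20=x, e+20=y, s+20=m, e+20=y, r+20=l, t+20=n.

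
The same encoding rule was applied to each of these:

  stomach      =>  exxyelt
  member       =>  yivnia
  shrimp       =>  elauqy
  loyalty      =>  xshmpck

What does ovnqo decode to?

It's a Vigenère-style cipher with numeric key [12,4,9]: position i shifts by key[i mod 3].
Reversing it on ovnqo: o−12=c, v−4=r, n−9=e, q−12=e, o−4=k.

creek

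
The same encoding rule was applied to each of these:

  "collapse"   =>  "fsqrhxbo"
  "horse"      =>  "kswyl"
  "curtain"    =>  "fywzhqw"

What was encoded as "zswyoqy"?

Letter i (0-indexed) is shifted by i+3, so successive shifts are 3, 4, 5, ….
Decoding zswyoqy: z−3=w, s−4=o, w−5=r, y−6=s, o−7=h, q−8=i, y−9=p.

worship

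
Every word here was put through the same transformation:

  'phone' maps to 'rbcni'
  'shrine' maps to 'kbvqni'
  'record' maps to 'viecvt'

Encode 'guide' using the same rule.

p(15)→r(17) and h(7)→b(1) fit y≡15x+0 (mod 26); the inverse of 15 mod 26 is 7. This is an affine cipher: with a=0,…,z=25, each position x becomes (15x+0) mod 26.
For guide: g(6)→15·6+0≡12=m; u(20)→15·20+0≡14=o; i(8)→15·8+0≡16=q; d(3)→15·3+0≡19=t; e(4)→15·4+0≡8=i (all mod 26).

moqti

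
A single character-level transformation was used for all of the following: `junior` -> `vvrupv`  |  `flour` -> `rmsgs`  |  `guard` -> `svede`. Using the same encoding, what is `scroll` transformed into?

edvamp

Shifts by position in junior: pos 0: j→v (+12), pos 1: u→v (+1), pos 2: n→r (+4), pos 3: i→u (+12), pos 4: o→p (+1), pos 5: r→v (+4) — repeating every 3. It's a Vigenère-style cipher with numeric key [12,1,4]: position i shifts by key[i mod 3].
Applying it to scroll: s+12=e, c+1=d, r+4=v, o+12=a, l+1=m, l+4=p.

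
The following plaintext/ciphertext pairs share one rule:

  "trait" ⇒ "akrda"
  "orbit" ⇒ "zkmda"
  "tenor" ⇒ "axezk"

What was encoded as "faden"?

sting

Treating letters as 0–25, the rule is x ↦ 21x + 17 (mod 26).
Reversing it on faden: f(5)→5·(5−17)≡18=s; a(0)→5·(0−17)≡19=t; d(3)→5·(3−17)≡8=i; e(4)→5·(4−17)≡13=n; n(13)→5·(13−17)≡6=g (all mod 26).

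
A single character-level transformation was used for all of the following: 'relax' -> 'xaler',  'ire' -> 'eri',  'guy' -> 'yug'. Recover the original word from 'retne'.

enter

The output letters match the input read backwards: relax reversed is xaler. It's just the letters in reverse order.
Decoding retne: then reverse → enter.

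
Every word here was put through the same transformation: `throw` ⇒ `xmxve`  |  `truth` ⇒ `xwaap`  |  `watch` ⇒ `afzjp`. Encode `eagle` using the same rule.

ifmsm

The shift increases by 1 at each position, starting from +4: 4, 5, 6, ….
Applying it to eagle: e+4=i, a+5=f, g+6=m, l+7=s, e+8=m.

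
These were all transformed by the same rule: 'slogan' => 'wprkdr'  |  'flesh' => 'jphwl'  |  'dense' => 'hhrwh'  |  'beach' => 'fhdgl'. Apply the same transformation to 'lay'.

pdc

Vowels shift forward by 3 and consonants shift forward by 4.
For lay: l(cons)+4=p, a(vowel)+3=d, y(cons)+4=c.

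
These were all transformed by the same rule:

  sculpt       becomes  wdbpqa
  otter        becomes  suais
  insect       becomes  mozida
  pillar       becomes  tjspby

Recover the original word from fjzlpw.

bishop

The shifts repeat in a cycle of length 3: positions 0,1,… shift by +4, +1, +7, then the pattern repeats.
Undoing it on fjzlpw: f−4=b, j−1=i, z−7=s, l−4=h, p−1=o, w−7=p.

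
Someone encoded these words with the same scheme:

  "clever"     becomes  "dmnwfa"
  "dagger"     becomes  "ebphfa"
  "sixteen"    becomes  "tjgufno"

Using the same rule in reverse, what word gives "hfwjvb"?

Shifts by position in clever: pos 0: c→d (+1), pos 1: l→m (+1), pos 2: e→n (+9), pos 3: v→w (+1), pos 4: e→f (+1), pos 5: r→a (+9) — repeating every 3. The shifts repeat in a cycle of length 3: positions 0,1,… shift by +1, +1, +9, then the pattern repeats.
Decoding hfwjvb: h−1=g, f−1=e, w−9=n, j−1=i, v−1=u, b−9=s.

genius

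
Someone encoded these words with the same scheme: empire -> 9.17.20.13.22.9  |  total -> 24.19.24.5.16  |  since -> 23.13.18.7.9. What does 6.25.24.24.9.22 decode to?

butter

e is letter #5 and maps to 9: an offset of 4. Letters become their 1-based position plus 4 (so a→5, b→6, …).
Undoing it on 6.25.24.24.9.22: 6→(6−4)÷1=2=b, 25→(25−4)÷1=21=u, 24→(24−4)÷1=20=t, 24→(24−4)÷1=20=t, 9→(9−4)÷1=5=e, 22→(22−4)÷1=18=r.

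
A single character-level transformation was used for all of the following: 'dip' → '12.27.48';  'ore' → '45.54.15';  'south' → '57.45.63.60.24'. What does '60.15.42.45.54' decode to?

tenor

d(#4)→12 and i(#9)→27: differences scale by 3, so n = 3·pos + 0. With a=1..z=26, the number is 3·pos.
Reversing it on 60.15.42.45.54: 60→(60−0)÷3=20=t, 15→(15−0)÷3=5=e, 42→(42−0)÷3=14=n, 45→(45−0)÷3=15=o, 54→(54−0)÷3=18=r.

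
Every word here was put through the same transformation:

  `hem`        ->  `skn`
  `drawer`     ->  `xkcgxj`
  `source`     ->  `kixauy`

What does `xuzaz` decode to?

The output letters match the input read backwards, each shifted +6: hem reversed is meh. Read the word backwards and shift each letter +6.
Reversing it on xuzaz: shift back: x−6=r, u−6=o, z−6=t, a−6=u, z−6=t → rotut; then reverse → tutor.

tutor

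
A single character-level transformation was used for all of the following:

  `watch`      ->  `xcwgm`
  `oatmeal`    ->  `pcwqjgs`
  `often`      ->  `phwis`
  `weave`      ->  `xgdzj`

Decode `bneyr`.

The shift increases by 1 at each position, starting from +1: 1, 2, 3, ….
Reversing it on bneyr: b−1=a, n−2=l, e−3=b, y−4=u, r−5=m.

album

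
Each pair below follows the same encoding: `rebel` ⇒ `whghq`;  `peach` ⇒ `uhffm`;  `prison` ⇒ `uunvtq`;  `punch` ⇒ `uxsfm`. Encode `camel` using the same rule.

hdrhq

Shifts by position in rebel: pos 0: r→w (+5), pos 1: e→h (+3), pos 2: b→g (+5), pos 3: e→h (+3) — repeating every 2. The shifts repeat in a cycle of length 2: positions 0,1,… shift by +5, +3, then the pattern repeats.
For camel: c+5=h, a+3=d, m+5=r, e+3=h, l+5=q.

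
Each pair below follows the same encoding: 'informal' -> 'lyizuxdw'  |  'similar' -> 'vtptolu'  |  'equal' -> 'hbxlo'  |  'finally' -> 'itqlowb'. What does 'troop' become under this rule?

A repeating key of period 2 is used — shifts +3, +11 over and over.
Applying it to troop: t+3=w, r+11=c, o+3=r, o+11=z, p+3=s.

wcrzs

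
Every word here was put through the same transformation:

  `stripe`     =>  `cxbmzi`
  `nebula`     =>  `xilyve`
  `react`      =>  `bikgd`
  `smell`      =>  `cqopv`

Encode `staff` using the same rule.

Shifts by position in stripe: pos 0: s→c (+10), pos 1: t→x (+4), pos 2: r→b (+10), pos 3: i→m (+4) — repeating every 2. It's a Vigenère-style cipher with numeric key [10,4]: position i shifts by key[i mod 2].
Applying it to staff: s+10=c, t+4=x, a+10=k, f+4=j, f+10=p.

cxkjp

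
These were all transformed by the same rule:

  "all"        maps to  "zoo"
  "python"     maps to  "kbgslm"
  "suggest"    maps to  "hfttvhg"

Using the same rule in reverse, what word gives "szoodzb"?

Each pair mirrors across the alphabet (a↔z, l↔o, l↔o): positions sum to 25. This is the alphabet-reversal cipher (Atbash): a becomes z, b becomes y, etc.
Reversing it on szoodzb: s↔h, z↔a, o↔l, o↔l, d↔w, z↔a, b↔y.

hallway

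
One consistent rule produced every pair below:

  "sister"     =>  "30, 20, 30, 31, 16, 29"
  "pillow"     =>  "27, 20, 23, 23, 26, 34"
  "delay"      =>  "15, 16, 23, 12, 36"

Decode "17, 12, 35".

Letters become their 1-based position plus 11 (so a→12, b→13, …).
Undoing it on 17, 12, 35: 17→(17−11)÷1=6=f, 12→(12−11)÷1=1=a, 35→(35−11)÷1=24=x.

fax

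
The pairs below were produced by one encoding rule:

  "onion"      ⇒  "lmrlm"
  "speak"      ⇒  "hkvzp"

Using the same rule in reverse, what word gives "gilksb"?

trophy

Letters are reflected about the middle of the alphabet (position → 25−position): Atbash.
Reversing it on gilksb: g↔t, i↔r, l↔o, k↔p, s↔h, b↔y.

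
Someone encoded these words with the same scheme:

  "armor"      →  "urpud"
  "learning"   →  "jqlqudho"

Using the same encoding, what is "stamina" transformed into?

Read the word backwards and shift each letter +3.
Applying it to stamina: reverse → animats; then shift: a+3=d, n+3=q, i+3=l, m+3=p, a+3=d, t+3=w, s+3=v.

dqlpdwv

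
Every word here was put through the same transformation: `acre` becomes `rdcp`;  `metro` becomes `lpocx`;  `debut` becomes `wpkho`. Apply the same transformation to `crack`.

dcrdz

This is an affine cipher: with a=0,…,z=25, each position x becomes (19x+17) mod 26.
For crack: c(2)→19·2+17≡3=d; r(17)→19·17+17≡2=c; a(0)→19·0+17≡17=r; c(2)→19·2+17≡3=d; k(10)→19·10+17≡25=z (all mod 26).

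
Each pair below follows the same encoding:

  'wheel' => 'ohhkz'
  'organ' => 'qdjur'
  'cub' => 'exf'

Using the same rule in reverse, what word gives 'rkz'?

Two steps: reverse the string, then apply a Caesar shift of +3.
Decoding rkz: shift back: r−3=o, k−3=h, z−3=w → ohw; then reverse → who.

who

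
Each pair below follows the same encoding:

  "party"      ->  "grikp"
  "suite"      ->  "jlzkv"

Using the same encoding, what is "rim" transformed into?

izd

Compare letters: p→g is +17, a→r is +17, r→i is +17 — a constant shift. Each letter is shifted forward by 17 in the alphabet (a Caesar shift of +17).
Applying it to rim: r+17=i, i+17=z, m+17=d.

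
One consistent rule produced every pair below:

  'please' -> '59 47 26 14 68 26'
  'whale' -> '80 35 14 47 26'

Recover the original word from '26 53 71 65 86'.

p(#16)→59 and l(#12)→47: differences scale by 3, so n = 3·pos + 11. Each letter becomes 3×(its alphabet position, a=1..z=26) + 11.
Decoding 26 53 71 65 86: 26→(26−11)÷3=5=e, 53→(53−11)÷3=14=n, 71→(71−11)÷3=20=t, 65→(65−11)÷3=18=r, 86→(86−11)÷3=25=y.

entry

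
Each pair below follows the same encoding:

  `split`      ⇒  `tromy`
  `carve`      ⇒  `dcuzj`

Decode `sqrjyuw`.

rooftop

In split: s→t is +1, p→r is +2, l→o is +3, i→m is +4 — the shift increases by 1 each position. The shift increases by 1 at each position, starting from +1: 1, 2, 3, ….
Decoding sqrjyuw: s−1=r, q−2=o, r−3=o, j−4=f, y−5=t, u−6=o, w−7=p.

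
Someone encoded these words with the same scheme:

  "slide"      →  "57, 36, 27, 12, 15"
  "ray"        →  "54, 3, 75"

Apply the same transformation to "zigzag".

78, 27, 21, 78, 3, 21

s(#19)→57 and l(#12)→36: differences scale by 3, so n = 3·pos + 0. Each letter becomes 3×(its alphabet position, a=1..z=26).
For zigzag: z=26→78, i=9→27, g=7→21, z=26→78, a=1→3, g=7→21.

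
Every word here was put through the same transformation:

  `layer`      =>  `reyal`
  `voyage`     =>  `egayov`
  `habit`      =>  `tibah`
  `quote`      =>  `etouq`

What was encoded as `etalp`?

plate

The word is simply reversed.
Decoding etalp: then reverse → plate.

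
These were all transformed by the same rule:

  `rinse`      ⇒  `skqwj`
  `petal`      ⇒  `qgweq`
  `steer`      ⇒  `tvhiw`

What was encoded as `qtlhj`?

pride

In rinse: r→s is +1, i→k is +2, n→q is +3, s→w is +4 — the shift increases by 1 each position. Each letter shifts forward by (position + 1), i.e. 1, 2, 3, … — the shift grows by one for each successive letter.
Decoding qtlhj: q−1=p, t−2=r, l−3=i, h−4=d, j−5=e.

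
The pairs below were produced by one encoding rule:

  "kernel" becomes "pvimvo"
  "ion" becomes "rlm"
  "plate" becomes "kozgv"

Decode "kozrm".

plain

Letters are reflected about the middle of the alphabet (position → 25−position): Atbash.
Decoding kozrm: k↔p, o↔l, z↔a, r↔i, m↔n.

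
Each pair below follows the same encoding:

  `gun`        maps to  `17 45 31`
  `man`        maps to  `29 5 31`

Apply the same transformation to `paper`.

35 5 35 13 39

g(#7)→17 and u(#21)→45: differences scale by 2, so n = 2·pos + 3. Each letter becomes 2×(its alphabet position, a=1..z=26) + 3.
For paper: p=16→35, a=1→5, p=16→35, e=5→13, r=18→39.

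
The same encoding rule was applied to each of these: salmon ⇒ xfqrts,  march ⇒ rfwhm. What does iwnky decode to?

Every letter moves 5 places later in the alphabet, wrapping around z→a.
Decoding iwnky: i−5=d, w−5=r, n−5=i, k−5=f, y−5=t.

drift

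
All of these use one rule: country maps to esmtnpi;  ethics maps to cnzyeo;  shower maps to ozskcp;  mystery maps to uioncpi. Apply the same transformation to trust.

npmon

c(2)→e(4) and o(14)→s(18) fit y≡25x+6 (mod 26); the inverse of 25 mod 26 is 25. Treating letters as 0–25, the rule is x ↦ 25x + 6 (mod 26).
On trust: t(19)→25·19+6≡13=n; r(17)→25·17+6≡15=p; u(20)→25·20+6≡12=m; s(18)→25·18+6≡14=o; t(19)→25·19+6≡13=n (all mod 26).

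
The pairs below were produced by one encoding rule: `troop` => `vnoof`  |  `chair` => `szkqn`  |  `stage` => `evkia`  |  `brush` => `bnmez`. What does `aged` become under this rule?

t(19)→v(21) and r(17)→n(13) fit y≡17x+10 (mod 26); the inverse of 17 mod 26 is 23. Treating letters as 0–25, the rule is x ↦ 17x + 10 (mod 26).
For aged: a(0)→17·0+10≡10=k; g(6)→17·6+10≡8=i; e(4)→17·4+10≡0=a; d(3)→17·3+10≡9=j (all mod 26).

kiaj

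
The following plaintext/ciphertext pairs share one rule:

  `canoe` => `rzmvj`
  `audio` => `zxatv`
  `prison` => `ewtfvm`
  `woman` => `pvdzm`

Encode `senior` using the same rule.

fjmtvw

c(2)→r(17) and a(0)→z(25) fit y≡9x+25 (mod 26); the inverse of 9 mod 26 is 3. This is an affine cipher: with a=0,…,z=25, each position x becomes (9x+25) mod 26.
For senior: s(18)→9·18+25≡5=f; e(4)→9·4+25≡9=j; n(13)→9·13+25≡12=m; i(8)→9·8+25≡19=t; o(14)→9·14+25≡21=v; r(17)→9·17+25≡22=w (all mod 26).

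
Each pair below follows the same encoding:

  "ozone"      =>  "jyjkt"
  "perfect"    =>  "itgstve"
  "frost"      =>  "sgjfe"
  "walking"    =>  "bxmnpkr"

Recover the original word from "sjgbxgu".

o(14)→j(9) and z(25)→y(24) fit y≡25x+23 (mod 26); the inverse of 25 mod 26 is 25. Each letter's alphabet position (a=0..z=25) is mapped through 25·x+23 mod 26 — an affine cipher.
Decoding sjgbxgu: s(18)→25·(18−23)≡5=f; j(9)→25·(9−23)≡14=o; g(6)→25·(6−23)≡17=r; b(1)→25·(1−23)≡22=w; x(23)→25·(23−23)≡0=a; g(6)→25·(6−23)≡17=r; u(20)→25·(20−23)≡3=d (all mod 26).

forward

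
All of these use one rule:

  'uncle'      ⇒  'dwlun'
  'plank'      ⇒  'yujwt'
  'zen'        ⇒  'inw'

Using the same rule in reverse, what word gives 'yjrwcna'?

painter

Compare letters: u→d is +9, n→w is +9, c→l is +9 — a constant shift. This is a Caesar cipher with shift 9.
Undoing it on yjrwcna: y−9=p, j−9=a, r−9=i, w−9=n, c−9=t, n−9=e, a−9=r.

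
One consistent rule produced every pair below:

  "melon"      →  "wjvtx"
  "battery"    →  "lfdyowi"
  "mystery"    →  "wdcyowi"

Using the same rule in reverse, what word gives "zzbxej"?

Shifts by position in melon: pos 0: m→w (+10), pos 1: e→j (+5), pos 2: l→v (+10), pos 3: o→t (+5) — repeating every 2. A repeating key of period 2 is used — shifts +10, +5 over and over.
Undoing it on zzbxej: z−10=p, z−5=u, b−10=r, x−5=s, e−10=u, j−5=e.

pursue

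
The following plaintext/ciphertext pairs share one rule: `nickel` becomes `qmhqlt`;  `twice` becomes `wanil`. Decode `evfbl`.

In nickel: n→q is +3, i→m is +4, c→h is +5, k→q is +6 — the shift increases by 1 each position. The shift increases by 1 at each position, starting from +3: 3, 4, 5, ….
Undoing it on evfbl: e−3=b, v−4=r, f−5=a, b−6=v, l−7=e.

brave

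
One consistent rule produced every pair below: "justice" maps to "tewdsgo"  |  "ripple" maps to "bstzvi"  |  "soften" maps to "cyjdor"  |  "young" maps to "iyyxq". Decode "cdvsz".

strip

Shifts by position in justice: pos 0: j→t (+10), pos 1: u→e (+10), pos 2: s→w (+4), pos 3: t→d (+10), pos 4: i→s (+10), pos 5: c→g (+4) — repeating every 3. A repeating key of period 3 is used — shifts +10, +10, +4 over and over.
Undoing it on cdvsz: c−10=s, d−10=t, v−4=r, s−10=i, z−10=p.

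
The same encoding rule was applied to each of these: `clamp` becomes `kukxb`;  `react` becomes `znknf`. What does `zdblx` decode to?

rural

In clamp: c→k is +8, l→u is +9, a→k is +10, m→x is +11 — the shift increases by 1 each position. The shift increases by 1 at each position, starting from +8: 8, 9, 10, ….
Undoing it on zdblx: z−8=r, d−9=u, b−10=r, l−11=a, x−12=l.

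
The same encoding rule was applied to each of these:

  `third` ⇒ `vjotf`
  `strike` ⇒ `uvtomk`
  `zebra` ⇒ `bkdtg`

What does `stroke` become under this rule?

uvtumk

The shift depends on letter class: consonant t→v is +2, but vowel i→o is +6. Vowels shift forward by 6 and consonants shift forward by 2.
On stroke: s(cons)+2=u, t(cons)+2=v, r(cons)+2=t, o(vowel)+6=u, k(cons)+2=m, e(vowel)+6=k.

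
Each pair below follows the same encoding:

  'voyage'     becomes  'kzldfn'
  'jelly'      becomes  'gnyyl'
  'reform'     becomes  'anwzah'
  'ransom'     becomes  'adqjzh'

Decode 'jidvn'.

v(21)→k(10) and o(14)→z(25) fit y≡9x+3 (mod 26); the inverse of 9 mod 26 is 3. Treating letters as 0–25, the rule is x ↦ 9x + 3 (mod 26).
Undoing it on jidvn: j(9)→3·(9−3)≡18=s; i(8)→3·(8−3)≡15=p; d(3)→3·(3−3)≡0=a; v(21)→3·(21−3)≡2=c; n(13)→3·(13−3)≡4=e (all mod 26).

space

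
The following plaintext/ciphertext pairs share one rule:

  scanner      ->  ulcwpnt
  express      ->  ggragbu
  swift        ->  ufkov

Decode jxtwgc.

Shifts by position in scanner: pos 0: s→u (+2), pos 1: c→l (+9), pos 2: a→c (+2), pos 3: n→w (+9) — repeating every 2. The shifts repeat in a cycle of length 2: positions 0,1,… shift by +2, +9, then the pattern repeats.
Reversing it on jxtwgc: j−2=h, x−9=o, t−2=r, w−9=n, g−2=e, c−9=t.

hornet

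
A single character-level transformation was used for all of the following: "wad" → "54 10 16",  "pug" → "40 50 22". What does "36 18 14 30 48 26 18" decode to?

w(#23)→54 and a(#1)→10: differences scale by 2, so n = 2·pos + 8. The formula is n = 2×(alphabet index, a=1) + 8.
Reversing it on 36 18 14 30 48 26 18: 36→(36−8)÷2=14=n, 18→(18−8)÷2=5=e, 14→(14−8)÷2=3=c, 30→(30−8)÷2=11=k, 48→(48−8)÷2=20=t, 26→(26−8)÷2=9=i, 18→(18−8)÷2=5=e.

necktie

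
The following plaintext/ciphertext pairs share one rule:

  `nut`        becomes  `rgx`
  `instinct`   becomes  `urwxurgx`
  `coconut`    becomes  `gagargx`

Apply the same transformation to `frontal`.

The shift depends on letter class: consonant n→r is +4, but vowel u→g is +12. Vowels shift forward by 12 and consonants shift forward by 4.
For frontal: f(cons)+4=j, r(cons)+4=v, o(vowel)+12=a, n(cons)+4=r, t(cons)+4=x, a(vowel)+12=m, l(cons)+4=p.

jvarxmp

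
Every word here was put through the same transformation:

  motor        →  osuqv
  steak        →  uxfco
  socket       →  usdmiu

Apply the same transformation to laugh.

It's a Vigenère-style cipher with numeric key [2,4,1]: position i shifts by key[i mod 3].
Applying it to laugh: l+2=n, a+4=e, u+1=v, g+2=i, h+4=l.

nevil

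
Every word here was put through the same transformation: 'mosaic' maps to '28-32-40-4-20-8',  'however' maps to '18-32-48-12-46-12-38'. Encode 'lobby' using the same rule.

26-32-6-6-52

m(#13)→28 and o(#15)→32: differences scale by 2, so n = 2·pos + 2. With a=1..z=26, the number is 2·pos + 2.
On lobby: l=12→26, o=15→32, b=2→6, b=2→6, y=25→52.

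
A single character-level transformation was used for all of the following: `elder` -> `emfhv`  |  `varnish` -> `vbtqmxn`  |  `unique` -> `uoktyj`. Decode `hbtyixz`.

harvest

In elder: e→e is +0, l→m is +1, d→f is +2, e→h is +3 — the shift increases by 1 each position. Each letter shifts forward by its position index (0, 1, 2, …) — the shift grows by one for each successive letter.
Undoing it on hbtyixz: h−0=h, b−1=a, t−2=r, y−3=v, i−4=e, x−5=s, z−6=t.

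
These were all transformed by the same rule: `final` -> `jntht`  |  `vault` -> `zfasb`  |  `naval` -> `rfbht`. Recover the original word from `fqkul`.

Each letter shifts forward by (position + 4), i.e. 4, 5, 6, … — the shift grows by one for each successive letter.
Reversing it on fqkul: f−4=b, q−5=l, k−6=e, u−7=n, l−8=d.

blend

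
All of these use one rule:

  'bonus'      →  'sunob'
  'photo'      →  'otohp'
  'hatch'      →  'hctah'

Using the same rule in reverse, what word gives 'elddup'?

puddle

The output letters match the input read backwards: bonus reversed is sunob. It's just the letters in reverse order.
Reversing it on elddup: then reverse → puddle.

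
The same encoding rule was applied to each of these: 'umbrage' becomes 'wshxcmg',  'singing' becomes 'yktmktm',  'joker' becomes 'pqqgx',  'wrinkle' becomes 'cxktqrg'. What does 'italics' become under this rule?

kzcrkiy

The shift depends on letter class: consonant m→s is +6, but vowel u→w is +2. Two shifts are in play — +2 for a/e/i/o/u, +6 for every other letter.
For italics: i(vowel)+2=k, t(cons)+6=z, a(vowel)+2=c, l(cons)+6=r, i(vowel)+2=k, c(cons)+6=i, s(cons)+6=y.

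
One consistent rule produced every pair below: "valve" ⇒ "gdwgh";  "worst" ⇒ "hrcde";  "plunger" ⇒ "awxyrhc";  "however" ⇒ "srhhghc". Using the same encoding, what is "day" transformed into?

The shift depends on letter class: consonant v→g is +11, but vowel a→d is +3. Vowels shift forward by 3 and consonants shift forward by 11.
On day: d(cons)+11=o, a(vowel)+3=d, y(cons)+11=j.

odj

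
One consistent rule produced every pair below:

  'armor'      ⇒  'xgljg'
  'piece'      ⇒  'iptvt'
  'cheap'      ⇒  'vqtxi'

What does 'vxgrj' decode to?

cargo

a(0)→x(23) and r(17)→g(6) fit y≡25x+23 (mod 26); the inverse of 25 mod 26 is 25. Each letter's alphabet position (a=0..z=25) is mapped through 25·x+23 mod 26 — an affine cipher.
Reversing it on vxgrj: v(21)→25·(21−23)≡2=c; x(23)→25·(23−23)≡0=a; g(6)→25·(6−23)≡17=r; r(17)→25·(17−23)≡6=g; j(9)→25·(9−23)≡14=o (all mod 26).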